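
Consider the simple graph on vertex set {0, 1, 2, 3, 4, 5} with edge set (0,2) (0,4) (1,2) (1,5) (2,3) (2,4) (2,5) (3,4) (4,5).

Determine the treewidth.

A width-2 tree decomposition is:
Bags: B1 = {2, 4, 5}  B2 = {2, 3, 4}  B3 = {0, 2, 4}  B4 = {1, 2, 5}
Tree: B1–B2, B2–B3, B1–B4
Every bag has size at most 3, so the width is 3 − 1 = 2 and tw(G) ≤ 2. For the lower bound, the 3 vertices {1, 2, 5} are pairwise adjacent, and any tree decomposition puts a clique entirely inside one bag — forcing width ≥ 2. Hence tw(G) = 2 exactly.

2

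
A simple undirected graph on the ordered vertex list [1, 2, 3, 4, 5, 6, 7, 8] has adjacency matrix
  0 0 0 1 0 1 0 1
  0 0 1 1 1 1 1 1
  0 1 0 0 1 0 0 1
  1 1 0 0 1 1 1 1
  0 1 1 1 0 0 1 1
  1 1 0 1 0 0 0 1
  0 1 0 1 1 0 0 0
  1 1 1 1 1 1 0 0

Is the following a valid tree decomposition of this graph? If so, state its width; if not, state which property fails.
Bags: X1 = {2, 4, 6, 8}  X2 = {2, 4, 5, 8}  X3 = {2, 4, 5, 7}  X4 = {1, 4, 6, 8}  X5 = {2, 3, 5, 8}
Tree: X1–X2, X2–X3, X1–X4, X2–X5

Yes; width 3.

Checking the three conditions: (i) the bags cover all of {1, 2, 3, 4, 5, 6, 7, 8}; (ii) for each edge, some bag contains both endpoints; (iii) the bags containing any fixed vertex form a subtree. All hold, so the decomposition is valid with width 4 − 1 = 3.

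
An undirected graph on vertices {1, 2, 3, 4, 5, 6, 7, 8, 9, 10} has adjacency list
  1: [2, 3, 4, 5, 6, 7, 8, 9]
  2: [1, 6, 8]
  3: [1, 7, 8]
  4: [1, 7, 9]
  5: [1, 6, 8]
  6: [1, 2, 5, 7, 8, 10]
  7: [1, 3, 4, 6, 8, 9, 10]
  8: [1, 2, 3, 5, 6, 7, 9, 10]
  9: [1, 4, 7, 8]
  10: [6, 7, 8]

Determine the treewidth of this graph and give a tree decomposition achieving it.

Every bag has size at most 4, so the width is 4 − 1 = 3 and tw(G) ≤ 3. Conversely, {1, 7, 8, 9} is a clique of size 4, and the vertices of any clique must share a bag in every tree decomposition; so some bag has ≥ 4 vertices and tw(G) ≥ 3. Combining the bounds, tw(G) = 3.

Treewidth 3.
One such decomposition:
Bags: B1 = {1, 5, 6, 8}  B2 = {1, 6, 7, 8}  B3 = {1, 7, 8, 9}  B4 = {1, 3, 7, 8}  B5 = {6, 7, 8, 10}  B6 = {1, 4, 7, 9}  B7 = {1, 2, 6, 8}
Tree: B1–B2, B2–B3, B3–B4, B2–B5, B3–B6, B2–B7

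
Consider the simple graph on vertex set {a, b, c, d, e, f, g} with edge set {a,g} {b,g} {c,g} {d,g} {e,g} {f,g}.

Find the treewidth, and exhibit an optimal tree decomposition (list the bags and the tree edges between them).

Treewidth 1.
One optimal decomposition is:
Bags: B1 = {b, g}  B2 = {a, g}  B3 = {f, g}  B4 = {e, g}  B5 = {c, g}  B6 = {d, g}
Tree: B1–B2, B2–B3, B3–B4, B3–B5, B1–B6

Each bag holds 2 vertices, so the decomposition has width 1, which upper-bounds the treewidth. Any graph with an edge has treewidth ≥ 1, and G has the edge b–g. Hence tw(G) = 1 exactly.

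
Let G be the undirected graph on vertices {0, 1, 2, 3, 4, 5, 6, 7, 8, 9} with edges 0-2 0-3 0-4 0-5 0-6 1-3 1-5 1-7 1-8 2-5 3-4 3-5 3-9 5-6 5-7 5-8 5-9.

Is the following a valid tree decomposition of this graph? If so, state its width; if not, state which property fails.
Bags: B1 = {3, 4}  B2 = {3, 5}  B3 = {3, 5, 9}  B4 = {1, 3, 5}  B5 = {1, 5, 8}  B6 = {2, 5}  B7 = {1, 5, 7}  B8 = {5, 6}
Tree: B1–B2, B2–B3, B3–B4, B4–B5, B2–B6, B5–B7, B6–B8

A tree decomposition must satisfy three properties: every vertex lies in some bag; for every edge, both endpoints lie together in some bag; and for every vertex, the bags containing it form a connected subtree. Here vertex 0 appears in no bag, so the decomposition is invalid.

No — vertex 0 appears in no bag.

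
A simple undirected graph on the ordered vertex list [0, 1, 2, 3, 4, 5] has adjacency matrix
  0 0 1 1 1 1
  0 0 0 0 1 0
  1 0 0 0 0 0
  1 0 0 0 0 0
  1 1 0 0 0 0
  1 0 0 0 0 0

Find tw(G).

1

A width-1 tree decomposition is:
Bags: B1 = {0, 3}  B2 = {0, 2}  B3 = {0, 4}  B4 = {1, 4}  B5 = {0, 5}
Tree: B1–B2, B2–B3, B3–B4, B2–B5
Every bag has size at most 2, so the width is 2 − 1 = 1 and tw(G) ≤ 1. G has an edge, so its treewidth is at least 1. Therefore the treewidth is 1.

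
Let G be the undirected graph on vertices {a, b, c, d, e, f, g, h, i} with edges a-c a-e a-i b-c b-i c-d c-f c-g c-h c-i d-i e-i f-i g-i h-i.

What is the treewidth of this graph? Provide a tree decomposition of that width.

The largest bag has 3 vertices, giving width 2; this decomposition certifies tw(G) ≤ 2. For the lower bound, the 3 vertices {a, e, i} are pairwise adjacent, and any tree decomposition puts a clique entirely inside one bag — forcing width ≥ 2. The upper and lower bounds meet at 2, so that is the treewidth.

Treewidth 2.
One such decomposition:
Bags: B1 = {c, f, i}  B2 = {c, h, i}  B3 = {a, c, i}  B4 = {b, c, i}  B5 = {a, e, i}  B6 = {c, d, i}  B7 = {c, g, i}
Tree: B1–B2, B1–B3, B3–B4, B3–B5, B2–B6, B4–B7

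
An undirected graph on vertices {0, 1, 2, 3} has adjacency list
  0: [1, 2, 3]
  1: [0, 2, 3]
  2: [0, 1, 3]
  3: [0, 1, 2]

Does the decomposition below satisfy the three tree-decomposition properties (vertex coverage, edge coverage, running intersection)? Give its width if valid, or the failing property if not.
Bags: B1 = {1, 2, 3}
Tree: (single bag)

No — vertex 0 appears in no bag.

A tree decomposition must satisfy three properties: every vertex lies in some bag; for every edge, both endpoints lie together in some bag; and for every vertex, the bags containing it form a connected subtree. Here vertex 0 appears in no bag, so the decomposition is invalid.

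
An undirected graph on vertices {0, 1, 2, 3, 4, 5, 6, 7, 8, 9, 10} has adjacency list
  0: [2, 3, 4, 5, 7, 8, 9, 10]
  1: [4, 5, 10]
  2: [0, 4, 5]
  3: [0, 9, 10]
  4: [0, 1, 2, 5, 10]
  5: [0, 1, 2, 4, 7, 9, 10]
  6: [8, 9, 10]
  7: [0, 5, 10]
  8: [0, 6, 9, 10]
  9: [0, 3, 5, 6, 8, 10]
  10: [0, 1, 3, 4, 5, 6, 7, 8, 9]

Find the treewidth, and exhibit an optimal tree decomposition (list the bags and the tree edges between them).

Treewidth 3.
Bags: B1 = {0, 5, 9, 10}  B2 = {0, 8, 9, 10}  B3 = {6, 8, 9, 10}  B4 = {0, 4, 5, 10}  B5 = {1, 4, 5, 10}  B6 = {0, 2, 4, 5}  B7 = {0, 3, 9, 10}  B8 = {0, 5, 7, 10}
Tree: B1–B2, B2–B3, B1–B4, B4–B5, B4–B6, B1–B7, B4–B8

Each bag holds 4 vertices, so the decomposition has width 3, which upper-bounds the treewidth. For the lower bound, the 4 vertices {0, 2, 4, 5} are pairwise adjacent, and any tree decomposition puts a clique entirely inside one bag — forcing width ≥ 3. The upper and lower bounds meet at 3, so that is the treewidth.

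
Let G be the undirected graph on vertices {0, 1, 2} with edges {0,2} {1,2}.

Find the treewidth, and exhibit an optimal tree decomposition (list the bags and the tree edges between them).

Treewidth 1.
One such decomposition:
Bags: B1 = {0, 2}  B2 = {1, 2}
Tree: B1–B2

Every bag has size at most 2, so the width is 2 − 1 = 1 and tw(G) ≤ 1. Since G has at least one edge (e.g. 0–2), it is not an edgeless graph, so tw(G) ≥ 1. Hence tw(G) = 1 exactly.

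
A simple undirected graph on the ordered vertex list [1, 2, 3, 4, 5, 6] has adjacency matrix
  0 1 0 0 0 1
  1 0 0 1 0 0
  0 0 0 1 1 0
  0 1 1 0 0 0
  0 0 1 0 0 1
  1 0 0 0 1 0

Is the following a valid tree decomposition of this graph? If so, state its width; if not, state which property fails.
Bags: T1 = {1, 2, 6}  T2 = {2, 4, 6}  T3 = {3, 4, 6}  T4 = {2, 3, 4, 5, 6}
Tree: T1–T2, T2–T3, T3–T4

No — bags containing vertex 2 are not connected in the tree.

A tree decomposition must satisfy three properties: every vertex lies in some bag; for every edge, both endpoints lie together in some bag; and for every vertex, the bags containing it form a connected subtree. Here bags containing vertex 2 are not connected in the tree, so the decomposition is invalid.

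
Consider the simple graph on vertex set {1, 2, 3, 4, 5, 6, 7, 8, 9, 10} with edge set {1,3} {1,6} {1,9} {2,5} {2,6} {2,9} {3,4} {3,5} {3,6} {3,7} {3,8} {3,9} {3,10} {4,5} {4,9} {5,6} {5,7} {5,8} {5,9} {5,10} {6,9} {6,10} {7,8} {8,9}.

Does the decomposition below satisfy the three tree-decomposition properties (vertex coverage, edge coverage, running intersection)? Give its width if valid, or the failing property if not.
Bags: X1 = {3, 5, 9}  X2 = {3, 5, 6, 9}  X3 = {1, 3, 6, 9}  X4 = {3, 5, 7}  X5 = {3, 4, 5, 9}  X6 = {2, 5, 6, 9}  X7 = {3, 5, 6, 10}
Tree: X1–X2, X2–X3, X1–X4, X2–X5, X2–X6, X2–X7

A tree decomposition must satisfy three properties: every vertex lies in some bag; for every edge, both endpoints lie together in some bag; and for every vertex, the bags containing it form a connected subtree. Here vertex 8 appears in no bag, so the decomposition is invalid.

No — vertex 8 appears in no bag.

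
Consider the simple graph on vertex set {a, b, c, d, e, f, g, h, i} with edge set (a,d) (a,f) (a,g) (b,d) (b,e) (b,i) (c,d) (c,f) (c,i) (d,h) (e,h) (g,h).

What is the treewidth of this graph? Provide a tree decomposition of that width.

Treewidth 3.
One optimal decomposition is:
Bags: B1 = {a, c, f, g}  B2 = {a, c, d, g}  B3 = {c, d, g, h}  B4 = {c, d, h, i}  B5 = {b, d, h, i}  B6 = {b, e, h, i}
Tree: B1–B2, B2–B3, B3–B4, B4–B5, B5–B6

Every bag has size at most 4, so the width is 4 − 1 = 3 and tw(G) ≤ 3. For the lower bound: the 4 vertex sets {a,f,g}, {c}, {d}, {b,e,h,i} are disjoint, each induces a connected subgraph, and every pair is joined by at least one edge of G. Contracting each set to a single vertex therefore yields K_{4} as a minor, and since treewidth is minor-monotone, tw(G) ≥ tw(K_{4}) = 3. Hence tw(G) = 3 exactly.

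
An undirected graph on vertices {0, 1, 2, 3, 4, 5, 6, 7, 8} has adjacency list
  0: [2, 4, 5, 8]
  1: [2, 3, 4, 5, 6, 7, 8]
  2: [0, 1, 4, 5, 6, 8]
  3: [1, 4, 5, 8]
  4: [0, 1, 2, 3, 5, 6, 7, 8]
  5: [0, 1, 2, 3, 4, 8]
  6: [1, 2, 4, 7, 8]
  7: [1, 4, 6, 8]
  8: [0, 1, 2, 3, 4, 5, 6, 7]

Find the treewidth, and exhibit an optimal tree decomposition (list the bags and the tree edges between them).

Every bag has size at most 5, so the width is 5 − 1 = 4 and tw(G) ≤ 4. For the lower bound, the 5 vertices {0, 2, 4, 5, 8} are pairwise adjacent, and any tree decomposition puts a clique entirely inside one bag — forcing width ≥ 4. The upper and lower bounds meet at 4, so that is the treewidth.

Treewidth 4.
One optimal decomposition is:
Bags: B1 = {1, 4, 6, 7, 8}  B2 = {1, 2, 4, 6, 8}  B3 = {1, 2, 4, 5, 8}  B4 = {1, 3, 4, 5, 8}  B5 = {0, 2, 4, 5, 8}
Tree: B1–B2, B2–B3, B3–B4, B3–B5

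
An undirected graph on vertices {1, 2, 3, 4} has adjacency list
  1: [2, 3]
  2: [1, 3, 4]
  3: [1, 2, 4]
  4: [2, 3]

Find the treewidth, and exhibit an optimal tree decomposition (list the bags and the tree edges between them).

The largest bag has 3 vertices, giving width 2; this decomposition certifies tw(G) ≤ 2. Conversely, {1, 2, 3} is a clique of size 3, and the vertices of any clique must share a bag in every tree decomposition; so some bag has ≥ 3 vertices and tw(G) ≥ 2. Combining the bounds, tw(G) = 2.

Treewidth 2.
Bags: B1 = {1, 2, 3}  B2 = {2, 3, 4}
Tree: B1–B2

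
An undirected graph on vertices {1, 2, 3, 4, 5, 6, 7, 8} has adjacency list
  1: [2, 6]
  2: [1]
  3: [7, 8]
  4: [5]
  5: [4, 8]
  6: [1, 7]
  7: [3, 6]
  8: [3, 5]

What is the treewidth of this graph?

A width-1 tree decomposition is:
Bags: B1 = {4, 5}  B2 = {5, 8}  B3 = {3, 8}  B4 = {3, 7}  B5 = {6, 7}  B6 = {1, 6}  B7 = {1, 2}
Tree: B1–B2, B2–B3, B3–B4, B4–B5, B5–B6, B6–B7
The largest bag has 2 vertices, giving width 1; this decomposition certifies tw(G) ≤ 1. Since G has at least one edge (e.g. 4–5), it is not an edgeless graph, so tw(G) ≥ 1. Therefore the treewidth is 1.

1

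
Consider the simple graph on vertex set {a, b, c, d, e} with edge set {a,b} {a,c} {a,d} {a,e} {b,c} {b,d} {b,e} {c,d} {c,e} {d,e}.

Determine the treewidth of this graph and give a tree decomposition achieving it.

Treewidth 4.
Bags: B1 = {a, b, c, d, e}
Tree: (single bag)

With just one bag of size 5, the width is 5 − 1 = 4, so tw(G) ≤ 4. For the lower bound, the 5 vertices {a, b, c, d, e} are pairwise adjacent, and any tree decomposition puts a clique entirely inside one bag — forcing width ≥ 4. The upper and lower bounds meet at 4, so that is the treewidth.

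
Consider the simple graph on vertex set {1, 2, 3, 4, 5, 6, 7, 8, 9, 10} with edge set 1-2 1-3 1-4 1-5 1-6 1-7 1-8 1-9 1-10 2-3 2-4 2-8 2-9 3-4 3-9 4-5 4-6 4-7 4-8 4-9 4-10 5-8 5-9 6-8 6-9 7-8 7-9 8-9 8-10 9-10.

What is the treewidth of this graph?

4

A width-4 tree decomposition is:
Bags: B1 = {1, 4, 7, 8, 9}  B2 = {1, 4, 5, 8, 9}  B3 = {1, 2, 4, 8, 9}  B4 = {1, 2, 3, 4, 9}  B5 = {1, 4, 6, 8, 9}  B6 = {1, 4, 8, 9, 10}
Tree: B1–B2, B1–B3, B3–B4, B2–B5, B5–B6
Every bag has size at most 5, so the width is 5 − 1 = 4 and tw(G) ≤ 4. On the other hand G contains the 5-clique {1, 2, 4, 8, 9}. A clique must lie in a single bag of any decomposition, so no decomposition can have width below 4. Combining the bounds, tw(G) = 4.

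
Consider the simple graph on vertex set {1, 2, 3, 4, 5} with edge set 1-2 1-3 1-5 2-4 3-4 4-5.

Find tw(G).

2

A width-2 tree decomposition is:
Bags: B1 = {1, 3, 4}  B2 = {1, 4, 5}  B3 = {1, 2, 4}
Tree: B1–B2, B2–B3
The largest bag has 3 vertices, giving width 2; this decomposition certifies tw(G) ≤ 2. Since 1–3–4–5–1 is a cycle in G, G is not acyclic. Forests are exactly the graphs of treewidth ≤ 1, so tw(G) ≥ 2. Therefore the treewidth is 2.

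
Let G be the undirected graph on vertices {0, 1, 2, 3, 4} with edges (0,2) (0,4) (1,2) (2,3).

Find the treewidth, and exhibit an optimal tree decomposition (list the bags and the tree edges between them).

Treewidth 1.
Bags: B1 = {0, 2}  B2 = {2, 3}  B3 = {1, 2}  B4 = {0, 4}
Tree: B1–B2, B1–B3, B1–B4

Each bag holds 2 vertices, so the decomposition has width 1, which upper-bounds the treewidth. Any graph with an edge has treewidth ≥ 1, and G has the edge 0–2. Therefore the treewidth is 1.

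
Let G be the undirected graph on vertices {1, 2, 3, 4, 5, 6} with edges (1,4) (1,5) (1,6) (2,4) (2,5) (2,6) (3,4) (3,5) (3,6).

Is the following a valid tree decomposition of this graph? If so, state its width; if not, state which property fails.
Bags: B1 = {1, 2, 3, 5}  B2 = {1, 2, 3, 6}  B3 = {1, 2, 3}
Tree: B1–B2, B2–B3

A tree decomposition must satisfy three properties: every vertex lies in some bag; for every edge, both endpoints lie together in some bag; and for every vertex, the bags containing it form a connected subtree. Here vertex 4 appears in no bag, so the decomposition is invalid.

No — vertex 4 appears in no bag.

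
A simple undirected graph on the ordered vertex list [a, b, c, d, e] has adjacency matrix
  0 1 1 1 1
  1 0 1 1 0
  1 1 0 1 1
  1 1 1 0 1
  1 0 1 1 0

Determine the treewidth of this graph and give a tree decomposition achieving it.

Every bag has size at most 4, so the width is 4 − 1 = 3 and tw(G) ≤ 3. On the other hand G contains the 4-clique {a, c, d, e}. A clique must lie in a single bag of any decomposition, so no decomposition can have width below 3. The upper and lower bounds meet at 3, so that is the treewidth.

Treewidth 3.
Bags: B1 = {a, b, c, d}  B2 = {a, c, d, e}
Tree: B1–B2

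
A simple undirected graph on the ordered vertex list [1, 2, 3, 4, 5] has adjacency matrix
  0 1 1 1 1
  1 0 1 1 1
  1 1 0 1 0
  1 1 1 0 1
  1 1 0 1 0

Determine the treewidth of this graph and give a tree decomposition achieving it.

The largest bag has 4 vertices, giving width 3; this decomposition certifies tw(G) ≤ 3. On the other hand G contains the 4-clique {1, 2, 3, 4}. A clique must lie in a single bag of any decomposition, so no decomposition can have width below 3. Combining the bounds, tw(G) = 3.

Treewidth 3.
Bags: B1 = {1, 2, 4, 5}  B2 = {1, 2, 3, 4}
Tree: B1–B2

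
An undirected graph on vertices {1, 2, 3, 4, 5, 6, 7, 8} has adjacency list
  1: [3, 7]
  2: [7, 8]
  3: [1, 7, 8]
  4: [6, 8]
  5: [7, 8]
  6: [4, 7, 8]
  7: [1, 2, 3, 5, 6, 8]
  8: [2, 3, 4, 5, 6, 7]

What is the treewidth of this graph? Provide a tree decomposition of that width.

Each bag holds 3 vertices, so the decomposition has width 2, which upper-bounds the treewidth. On the other hand G contains the 3-clique {4, 6, 8}. A clique must lie in a single bag of any decomposition, so no decomposition can have width below 2. Combining the bounds, tw(G) = 2.

Treewidth 2.
One optimal decomposition is:
Bags: B1 = {2, 7, 8}  B2 = {5, 7, 8}  B3 = {6, 7, 8}  B4 = {3, 7, 8}  B5 = {1, 3, 7}  B6 = {4, 6, 8}
Tree: B1–B2, B1–B3, B2–B4, B4–B5, B3–B6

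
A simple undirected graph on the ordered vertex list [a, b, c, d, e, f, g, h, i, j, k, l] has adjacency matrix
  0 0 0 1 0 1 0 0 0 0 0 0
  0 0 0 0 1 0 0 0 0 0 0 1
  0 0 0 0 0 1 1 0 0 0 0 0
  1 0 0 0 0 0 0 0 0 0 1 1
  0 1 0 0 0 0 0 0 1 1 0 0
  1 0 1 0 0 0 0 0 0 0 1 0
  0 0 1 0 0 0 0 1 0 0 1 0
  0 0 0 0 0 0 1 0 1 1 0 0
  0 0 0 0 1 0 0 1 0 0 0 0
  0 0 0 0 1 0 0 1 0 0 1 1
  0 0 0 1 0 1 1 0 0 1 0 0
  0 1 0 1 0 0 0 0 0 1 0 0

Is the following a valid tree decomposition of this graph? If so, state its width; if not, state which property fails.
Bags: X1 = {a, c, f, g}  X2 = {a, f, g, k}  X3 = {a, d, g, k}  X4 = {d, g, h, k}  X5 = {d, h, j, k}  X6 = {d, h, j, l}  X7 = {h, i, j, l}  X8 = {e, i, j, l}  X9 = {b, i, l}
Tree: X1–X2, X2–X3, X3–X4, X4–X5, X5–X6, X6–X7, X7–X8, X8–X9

No — edge (e,b) lies in no bag.

A tree decomposition must satisfy three properties: every vertex lies in some bag; for every edge, both endpoints lie together in some bag; and for every vertex, the bags containing it form a connected subtree. Here edge (e,b) lies in no bag, so the decomposition is invalid.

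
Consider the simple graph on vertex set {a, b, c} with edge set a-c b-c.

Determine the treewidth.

1

A width-1 tree decomposition is:
Bags: B1 = {b, c}  B2 = {a, c}
Tree: B1–B2
Every bag has size at most 2, so the width is 2 − 1 = 1 and tw(G) ≤ 1. Since G has at least one edge (e.g. c–b), it is not an edgeless graph, so tw(G) ≥ 1. Combining the bounds, tw(G) = 1.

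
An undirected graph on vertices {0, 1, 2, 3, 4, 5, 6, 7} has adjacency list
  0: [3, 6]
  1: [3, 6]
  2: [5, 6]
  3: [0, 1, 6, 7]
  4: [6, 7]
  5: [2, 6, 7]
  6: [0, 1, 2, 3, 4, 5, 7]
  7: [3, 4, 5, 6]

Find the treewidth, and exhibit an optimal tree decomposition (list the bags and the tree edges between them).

Treewidth 2.
One optimal decomposition is:
Bags: B1 = {5, 6, 7}  B2 = {3, 6, 7}  B3 = {2, 5, 6}  B4 = {1, 3, 6}  B5 = {4, 6, 7}  B6 = {0, 3, 6}
Tree: B1–B2, B1–B3, B2–B4, B1–B5, B4–B6

Each bag holds 3 vertices, so the decomposition has width 2, which upper-bounds the treewidth. For the lower bound, the 3 vertices {2, 5, 6} are pairwise adjacent, and any tree decomposition puts a clique entirely inside one bag — forcing width ≥ 2. The upper and lower bounds meet at 2, so that is the treewidth.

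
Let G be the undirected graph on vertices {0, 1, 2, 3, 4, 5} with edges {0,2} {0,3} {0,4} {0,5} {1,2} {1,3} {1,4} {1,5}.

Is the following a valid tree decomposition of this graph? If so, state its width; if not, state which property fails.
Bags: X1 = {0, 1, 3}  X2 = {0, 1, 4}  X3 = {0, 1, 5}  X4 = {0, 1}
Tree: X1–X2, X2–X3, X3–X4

No — vertex 2 appears in no bag.

A tree decomposition must satisfy three properties: every vertex lies in some bag; for every edge, both endpoints lie together in some bag; and for every vertex, the bags containing it form a connected subtree. Here vertex 2 appears in no bag, so the decomposition is invalid.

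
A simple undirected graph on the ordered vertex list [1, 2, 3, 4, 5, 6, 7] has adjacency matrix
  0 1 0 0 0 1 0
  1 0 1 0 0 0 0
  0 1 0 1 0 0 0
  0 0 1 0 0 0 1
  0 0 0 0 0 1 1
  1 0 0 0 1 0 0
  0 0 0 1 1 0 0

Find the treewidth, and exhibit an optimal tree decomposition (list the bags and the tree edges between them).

Each bag holds 3 vertices, so the decomposition has width 2, which upper-bounds the treewidth. Since 2–1–6–5–7–4–3–2 is a cycle in G, G is not acyclic. Forests are exactly the graphs of treewidth ≤ 1, so tw(G) ≥ 2. Hence tw(G) = 2 exactly.

Treewidth 2.
One optimal decomposition is:
Bags: B1 = {1, 2, 6}  B2 = {2, 5, 6}  B3 = {2, 5, 7}  B4 = {2, 4, 7}  B5 = {2, 3, 4}
Tree: B1–B2, B2–B3, B3–B4, B4–B5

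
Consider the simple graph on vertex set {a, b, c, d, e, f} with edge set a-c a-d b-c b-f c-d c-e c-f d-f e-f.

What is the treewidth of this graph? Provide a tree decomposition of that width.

Every bag has size at most 3, so the width is 3 − 1 = 2 and tw(G) ≤ 2. Conversely, {a, c, d} is a clique of size 3, and the vertices of any clique must share a bag in every tree decomposition; so some bag has ≥ 3 vertices and tw(G) ≥ 2. The upper and lower bounds meet at 2, so that is the treewidth.

Treewidth 2.
Bags: B1 = {c, e, f}  B2 = {b, c, f}  B3 = {c, d, f}  B4 = {a, c, d}
Tree: B1–B2, B1–B3, B3–B4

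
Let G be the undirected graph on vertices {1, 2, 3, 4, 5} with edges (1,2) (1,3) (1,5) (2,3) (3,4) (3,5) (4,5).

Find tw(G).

A width-2 tree decomposition is:
Bags: B1 = {1, 2, 3}  B2 = {1, 3, 5}  B3 = {3, 4, 5}
Tree: B1–B2, B2–B3
Every bag has size at most 3, so the width is 3 − 1 = 2 and tw(G) ≤ 2. Conversely, {1, 2, 3} is a clique of size 3, and the vertices of any clique must share a bag in every tree decomposition; so some bag has ≥ 3 vertices and tw(G) ≥ 2. Hence tw(G) = 2 exactly.

2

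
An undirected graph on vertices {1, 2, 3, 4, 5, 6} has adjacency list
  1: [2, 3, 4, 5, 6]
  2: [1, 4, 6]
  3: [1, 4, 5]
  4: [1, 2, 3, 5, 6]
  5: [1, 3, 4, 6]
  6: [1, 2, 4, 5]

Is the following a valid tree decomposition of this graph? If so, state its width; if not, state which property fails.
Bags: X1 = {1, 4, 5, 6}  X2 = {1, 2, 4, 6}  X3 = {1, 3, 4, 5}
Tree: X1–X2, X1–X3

Yes; width 3.

Vertex coverage: the bags together contain {1, 2, 3, 4, 5, 6}, the full vertex set. Edge coverage: each edge of G has both endpoints in at least one bag. Running intersection: for every vertex, the bags containing it form a connected subtree. All three properties hold, so this is a valid tree decomposition of width max|bag| − 1 = 3, and hence tw(G) ≤ 3.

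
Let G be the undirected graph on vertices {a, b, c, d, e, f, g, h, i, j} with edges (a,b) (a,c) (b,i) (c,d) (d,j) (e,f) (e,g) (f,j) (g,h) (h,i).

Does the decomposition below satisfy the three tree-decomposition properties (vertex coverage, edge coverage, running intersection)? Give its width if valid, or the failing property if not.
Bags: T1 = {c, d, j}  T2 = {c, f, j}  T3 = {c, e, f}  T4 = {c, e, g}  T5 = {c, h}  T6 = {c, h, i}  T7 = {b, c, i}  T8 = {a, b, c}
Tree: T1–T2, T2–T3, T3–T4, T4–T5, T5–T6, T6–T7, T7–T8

A tree decomposition must satisfy three properties: every vertex lies in some bag; for every edge, both endpoints lie together in some bag; and for every vertex, the bags containing it form a connected subtree. Here edge (g,h) lies in no bag, so the decomposition is invalid.

No — edge (g,h) lies in no bag.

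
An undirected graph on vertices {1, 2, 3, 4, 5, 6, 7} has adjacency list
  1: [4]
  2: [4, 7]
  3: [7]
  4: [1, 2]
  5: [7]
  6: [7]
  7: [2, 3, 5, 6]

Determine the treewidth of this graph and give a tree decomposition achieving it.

Treewidth 1.
Bags: B1 = {2, 7}  B2 = {3, 7}  B3 = {6, 7}  B4 = {5, 7}  B5 = {2, 4}  B6 = {1, 4}
Tree: B1–B2, B1–B3, B3–B4, B1–B5, B5–B6

Every bag has size at most 2, so the width is 2 − 1 = 1 and tw(G) ≤ 1. Since G has at least one edge (e.g. 2–7), it is not an edgeless graph, so tw(G) ≥ 1. Combining the bounds, tw(G) = 1.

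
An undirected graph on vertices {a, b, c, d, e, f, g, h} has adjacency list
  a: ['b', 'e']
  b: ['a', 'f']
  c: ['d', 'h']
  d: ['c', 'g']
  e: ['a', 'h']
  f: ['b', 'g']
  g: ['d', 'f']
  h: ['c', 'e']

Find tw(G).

2

A width-2 tree decomposition is:
Bags: B1 = {c, e, h}  B2 = {a, c, e}  B3 = {a, b, c}  B4 = {b, c, f}  B5 = {c, f, g}  B6 = {c, d, g}
Tree: B1–B2, B2–B3, B3–B4, B4–B5, B5–B6
Every bag has size at most 3, so the width is 3 − 1 = 2 and tw(G) ≤ 2. Since c–h–e–a–b–f–g–d–c is a cycle in G, G is not acyclic. Forests are exactly the graphs of treewidth ≤ 1, so tw(G) ≥ 2. Hence tw(G) = 2 exactly.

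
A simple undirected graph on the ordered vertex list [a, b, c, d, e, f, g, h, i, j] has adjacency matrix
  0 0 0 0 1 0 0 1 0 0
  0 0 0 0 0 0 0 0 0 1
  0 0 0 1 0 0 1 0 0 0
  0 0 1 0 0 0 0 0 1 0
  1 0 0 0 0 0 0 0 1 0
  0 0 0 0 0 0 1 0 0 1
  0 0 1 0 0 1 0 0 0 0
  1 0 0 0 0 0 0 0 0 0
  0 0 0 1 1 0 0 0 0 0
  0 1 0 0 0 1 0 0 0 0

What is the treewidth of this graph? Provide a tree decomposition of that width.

Treewidth 1.
Bags: B1 = {b, j}  B2 = {f, j}  B3 = {f, g}  B4 = {c, g}  B5 = {c, d}  B6 = {d, i}  B7 = {e, i}  B8 = {a, e}  B9 = {a, h}
Tree: B1–B2, B2–B3, B3–B4, B4–B5, B5–B6, B6–B7, B7–B8, B8–B9

Every bag has size at most 2, so the width is 2 − 1 = 1 and tw(G) ≤ 1. Any graph with an edge has treewidth ≥ 1, and G has the edge b–j. The upper and lower bounds meet at 1, so that is the treewidth.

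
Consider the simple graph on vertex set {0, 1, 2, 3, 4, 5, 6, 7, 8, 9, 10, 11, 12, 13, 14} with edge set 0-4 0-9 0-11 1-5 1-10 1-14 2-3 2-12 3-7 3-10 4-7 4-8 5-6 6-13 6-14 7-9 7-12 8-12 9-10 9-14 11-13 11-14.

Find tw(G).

3

A width-3 tree decomposition is:
Bags: B1 = {2, 3, 8, 12}  B2 = {3, 7, 8, 12}  B3 = {3, 4, 7, 8}  B4 = {3, 4, 7, 10}  B5 = {4, 7, 9, 10}  B6 = {0, 4, 9, 10}  B7 = {0, 1, 9, 10}  B8 = {0, 1, 9, 14}  B9 = {0, 1, 11, 14}  B10 = {1, 5, 11, 14}  B11 = {5, 6, 11, 14}  B12 = {5, 6, 11, 13}
Tree: B1–B2, B2–B3, B3–B4, B4–B5, B5–B6, B6–B7, B7–B8, B8–B9, B9–B10, B10–B11, B11–B12
Every bag has size at most 4, so the width is 4 − 1 = 3 and tw(G) ≤ 3. For the lower bound: the 4 vertex sets {2,8,12}, {3}, {7}, {0,4,9,10} are disjoint, each induces a connected subgraph, and every pair is joined by at least one edge of G. Contracting each set to a single vertex therefore yields K_{4} as a minor, and since treewidth is minor-monotone, tw(G) ≥ tw(K_{4}) = 3. Combining the bounds, tw(G) = 3.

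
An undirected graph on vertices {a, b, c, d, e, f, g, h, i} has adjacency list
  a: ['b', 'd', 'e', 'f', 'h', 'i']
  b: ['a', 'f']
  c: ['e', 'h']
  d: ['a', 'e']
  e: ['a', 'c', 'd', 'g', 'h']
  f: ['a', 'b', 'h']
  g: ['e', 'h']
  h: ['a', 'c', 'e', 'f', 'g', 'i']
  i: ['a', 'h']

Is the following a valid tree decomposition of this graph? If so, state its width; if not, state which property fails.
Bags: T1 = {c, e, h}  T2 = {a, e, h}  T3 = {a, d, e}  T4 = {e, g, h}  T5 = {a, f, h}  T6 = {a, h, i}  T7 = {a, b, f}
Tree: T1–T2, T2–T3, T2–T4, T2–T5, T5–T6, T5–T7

Yes; width 2.

Checking the three conditions: (i) the bags cover all of {a, b, c, d, e, f, g, h, i}; (ii) for each edge, some bag contains both endpoints; (iii) the bags containing any fixed vertex form a subtree. All hold, so the decomposition is valid with width 3 − 1 = 2.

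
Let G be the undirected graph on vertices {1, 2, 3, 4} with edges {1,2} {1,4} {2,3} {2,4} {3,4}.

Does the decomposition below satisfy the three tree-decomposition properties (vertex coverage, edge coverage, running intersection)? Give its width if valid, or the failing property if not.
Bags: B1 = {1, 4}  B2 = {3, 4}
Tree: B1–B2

A tree decomposition must satisfy three properties: every vertex lies in some bag; for every edge, both endpoints lie together in some bag; and for every vertex, the bags containing it form a connected subtree. Here vertex 2 appears in no bag, so the decomposition is invalid.

No — vertex 2 appears in no bag.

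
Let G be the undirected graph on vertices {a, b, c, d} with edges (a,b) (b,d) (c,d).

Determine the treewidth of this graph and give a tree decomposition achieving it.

Treewidth 1.
One optimal decomposition is:
Bags: B1 = {b, d}  B2 = {c, d}  B3 = {a, b}
Tree: B1–B2, B1–B3

Each bag holds 2 vertices, so the decomposition has width 1, which upper-bounds the treewidth. Since G has at least one edge (e.g. b–d), it is not an edgeless graph, so tw(G) ≥ 1. Hence tw(G) = 1 exactly.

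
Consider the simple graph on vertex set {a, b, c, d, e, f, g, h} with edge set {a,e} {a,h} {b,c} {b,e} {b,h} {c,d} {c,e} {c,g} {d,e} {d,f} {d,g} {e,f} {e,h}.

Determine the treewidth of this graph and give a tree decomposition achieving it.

Treewidth 2.
One optimal decomposition is:
Bags: B1 = {b, e, h}  B2 = {b, c, e}  B3 = {c, d, e}  B4 = {d, e, f}  B5 = {a, e, h}  B6 = {c, d, g}
Tree: B1–B2, B2–B3, B3–B4, B1–B5, B3–B6

Every bag has size at most 3, so the width is 3 − 1 = 2 and tw(G) ≤ 2. For the lower bound, the 3 vertices {c, d, g} are pairwise adjacent, and any tree decomposition puts a clique entirely inside one bag — forcing width ≥ 2. The upper and lower bounds meet at 2, so that is the treewidth.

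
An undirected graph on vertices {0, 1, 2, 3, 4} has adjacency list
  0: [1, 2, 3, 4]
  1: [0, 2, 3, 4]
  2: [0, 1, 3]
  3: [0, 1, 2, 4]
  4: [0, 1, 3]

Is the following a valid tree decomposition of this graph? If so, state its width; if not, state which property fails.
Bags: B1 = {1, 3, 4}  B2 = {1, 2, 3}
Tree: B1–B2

No — vertex 0 appears in no bag.

A tree decomposition must satisfy three properties: every vertex lies in some bag; for every edge, both endpoints lie together in some bag; and for every vertex, the bags containing it form a connected subtree. Here vertex 0 appears in no bag, so the decomposition is invalid.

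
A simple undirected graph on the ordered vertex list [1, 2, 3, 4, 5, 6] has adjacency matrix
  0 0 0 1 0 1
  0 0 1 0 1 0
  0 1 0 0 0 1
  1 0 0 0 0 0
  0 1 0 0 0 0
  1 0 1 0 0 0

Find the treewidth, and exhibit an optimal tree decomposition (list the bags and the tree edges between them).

Treewidth 1.
One such decomposition:
Bags: B1 = {1, 4}  B2 = {1, 6}  B3 = {3, 6}  B4 = {2, 3}  B5 = {2, 5}
Tree: B1–B2, B2–B3, B3–B4, B4–B5

Each bag holds 2 vertices, so the decomposition has width 1, which upper-bounds the treewidth. Since G has at least one edge (e.g. 4–1), it is not an edgeless graph, so tw(G) ≥ 1. Combining the bounds, tw(G) = 1.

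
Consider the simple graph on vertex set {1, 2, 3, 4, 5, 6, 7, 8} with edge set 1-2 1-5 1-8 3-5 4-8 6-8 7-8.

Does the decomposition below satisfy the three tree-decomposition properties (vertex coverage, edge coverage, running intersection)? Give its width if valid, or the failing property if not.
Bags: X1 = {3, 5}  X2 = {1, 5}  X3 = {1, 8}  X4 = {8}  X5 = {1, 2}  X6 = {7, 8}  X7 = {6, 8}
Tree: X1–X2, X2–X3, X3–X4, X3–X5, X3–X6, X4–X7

A tree decomposition must satisfy three properties: every vertex lies in some bag; for every edge, both endpoints lie together in some bag; and for every vertex, the bags containing it form a connected subtree. Here vertex 4 appears in no bag, so the decomposition is invalid.

No — vertex 4 appears in no bag.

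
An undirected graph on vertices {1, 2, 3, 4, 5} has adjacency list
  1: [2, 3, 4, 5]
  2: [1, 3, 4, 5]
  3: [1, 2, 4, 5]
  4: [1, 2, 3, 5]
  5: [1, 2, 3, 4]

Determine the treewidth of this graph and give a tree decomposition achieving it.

With just one bag of size 5, the width is 5 − 1 = 4, so tw(G) ≤ 4. For the lower bound, the 5 vertices {1, 2, 3, 4, 5} are pairwise adjacent, and any tree decomposition puts a clique entirely inside one bag — forcing width ≥ 4. Combining the bounds, tw(G) = 4.

Treewidth 4.
One such decomposition:
Bags: B1 = {1, 2, 3, 4, 5}
Tree: (single bag)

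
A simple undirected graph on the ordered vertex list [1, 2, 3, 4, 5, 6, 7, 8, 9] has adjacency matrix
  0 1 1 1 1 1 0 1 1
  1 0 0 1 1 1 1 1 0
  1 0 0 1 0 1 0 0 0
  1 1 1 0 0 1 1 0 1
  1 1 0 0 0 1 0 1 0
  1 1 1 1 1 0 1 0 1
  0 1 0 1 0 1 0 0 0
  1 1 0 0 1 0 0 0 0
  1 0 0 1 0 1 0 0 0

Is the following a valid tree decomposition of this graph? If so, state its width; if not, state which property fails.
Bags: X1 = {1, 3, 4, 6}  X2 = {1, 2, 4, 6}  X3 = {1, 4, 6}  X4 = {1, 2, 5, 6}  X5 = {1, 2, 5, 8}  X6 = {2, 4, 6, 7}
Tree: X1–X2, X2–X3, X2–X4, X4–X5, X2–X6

A tree decomposition must satisfy three properties: every vertex lies in some bag; for every edge, both endpoints lie together in some bag; and for every vertex, the bags containing it form a connected subtree. Here vertex 9 appears in no bag, so the decomposition is invalid.

No — vertex 9 appears in no bag.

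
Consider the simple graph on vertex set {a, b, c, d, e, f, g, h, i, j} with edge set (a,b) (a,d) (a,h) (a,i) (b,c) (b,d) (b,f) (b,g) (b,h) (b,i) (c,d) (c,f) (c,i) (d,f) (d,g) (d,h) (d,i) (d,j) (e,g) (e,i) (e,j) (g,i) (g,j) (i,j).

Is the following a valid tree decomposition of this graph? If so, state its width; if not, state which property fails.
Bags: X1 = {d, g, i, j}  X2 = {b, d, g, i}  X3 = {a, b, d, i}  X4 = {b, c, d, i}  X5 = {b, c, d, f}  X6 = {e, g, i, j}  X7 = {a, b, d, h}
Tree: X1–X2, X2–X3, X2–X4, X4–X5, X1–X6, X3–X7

Checking the three conditions: (i) the bags cover all of {a, b, c, d, e, f, g, h, i, j}; (ii) for each edge, some bag contains both endpoints; (iii) the bags containing any fixed vertex form a subtree. All hold, so the decomposition is valid with width 4 − 1 = 3.

Yes; width 3.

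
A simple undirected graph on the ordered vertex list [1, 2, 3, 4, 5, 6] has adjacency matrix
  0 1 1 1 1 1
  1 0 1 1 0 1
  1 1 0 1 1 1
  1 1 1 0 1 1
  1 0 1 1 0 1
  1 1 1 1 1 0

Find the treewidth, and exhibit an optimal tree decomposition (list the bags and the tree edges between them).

Treewidth 4.
One optimal decomposition is:
Bags: B1 = {1, 3, 4, 5, 6}  B2 = {1, 2, 3, 4, 6}
Tree: B1–B2

Each bag holds 5 vertices, so the decomposition has width 4, which upper-bounds the treewidth. For the lower bound, the 5 vertices {1, 2, 3, 4, 6} are pairwise adjacent, and any tree decomposition puts a clique entirely inside one bag — forcing width ≥ 4. Therefore the treewidth is 4.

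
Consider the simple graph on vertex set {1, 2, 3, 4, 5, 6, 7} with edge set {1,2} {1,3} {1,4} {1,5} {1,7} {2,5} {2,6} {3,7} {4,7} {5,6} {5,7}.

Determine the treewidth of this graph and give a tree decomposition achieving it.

The largest bag has 3 vertices, giving width 2; this decomposition certifies tw(G) ≤ 2. For the lower bound, the 3 vertices {1, 2, 5} are pairwise adjacent, and any tree decomposition puts a clique entirely inside one bag — forcing width ≥ 2. The upper and lower bounds meet at 2, so that is the treewidth.

Treewidth 2.
Bags: B1 = {2, 5, 6}  B2 = {1, 2, 5}  B3 = {1, 5, 7}  B4 = {1, 4, 7}  B5 = {1, 3, 7}
Tree: B1–B2, B2–B3, B3–B4, B3–B5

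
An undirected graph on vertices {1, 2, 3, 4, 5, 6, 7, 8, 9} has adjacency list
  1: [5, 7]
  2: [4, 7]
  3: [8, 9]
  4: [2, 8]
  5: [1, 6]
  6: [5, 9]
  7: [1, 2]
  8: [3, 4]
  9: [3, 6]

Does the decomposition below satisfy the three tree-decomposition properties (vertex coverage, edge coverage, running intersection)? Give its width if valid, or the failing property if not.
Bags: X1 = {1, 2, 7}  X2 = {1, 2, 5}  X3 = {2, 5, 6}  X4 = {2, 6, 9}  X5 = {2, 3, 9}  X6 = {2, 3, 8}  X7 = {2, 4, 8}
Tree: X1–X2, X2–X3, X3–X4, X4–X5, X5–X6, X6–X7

Every vertex of G appears in some bag (union = {1, 2, 3, 4, 5, 6, 7, 8, 9}); every edge is covered by a bag; and for each vertex v the set of bags containing v is connected in the bag tree. The decomposition is therefore valid. The largest bag has 3 vertices, so the width is 2.

Yes; width 2.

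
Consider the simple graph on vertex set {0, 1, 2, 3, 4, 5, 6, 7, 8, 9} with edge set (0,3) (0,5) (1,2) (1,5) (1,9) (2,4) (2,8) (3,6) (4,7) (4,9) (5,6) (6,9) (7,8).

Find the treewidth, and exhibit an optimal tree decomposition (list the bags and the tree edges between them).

Treewidth 2.
One optimal decomposition is:
Bags: B1 = {0, 3, 5}  B2 = {3, 5, 6}  B3 = {1, 5, 6}  B4 = {1, 6, 9}  B5 = {1, 2, 9}  B6 = {2, 4, 9}  B7 = {2, 4, 8}  B8 = {4, 7, 8}
Tree: B1–B2, B2–B3, B3–B4, B4–B5, B5–B6, B6–B7, B7–B8

Each bag holds 3 vertices, so the decomposition has width 2, which upper-bounds the treewidth. Since 0–3–6–5–0 is a cycle in G, G is not acyclic. Forests are exactly the graphs of treewidth ≤ 1, so tw(G) ≥ 2. Hence tw(G) = 2 exactly.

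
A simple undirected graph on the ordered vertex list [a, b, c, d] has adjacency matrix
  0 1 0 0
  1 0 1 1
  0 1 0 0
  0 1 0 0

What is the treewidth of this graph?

A width-1 tree decomposition is:
Bags: B1 = {b, d}  B2 = {b, c}  B3 = {a, b}
Tree: B1–B2, B2–B3
The largest bag has 2 vertices, giving width 1; this decomposition certifies tw(G) ≤ 1. Since G has at least one edge (e.g. b–d), it is not an edgeless graph, so tw(G) ≥ 1. Hence tw(G) = 1 exactly.

1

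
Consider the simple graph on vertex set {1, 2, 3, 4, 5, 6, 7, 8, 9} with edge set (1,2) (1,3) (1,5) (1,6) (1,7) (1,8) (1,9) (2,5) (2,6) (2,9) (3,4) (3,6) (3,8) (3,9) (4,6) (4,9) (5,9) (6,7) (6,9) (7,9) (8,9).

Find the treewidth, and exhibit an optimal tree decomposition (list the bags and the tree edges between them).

Treewidth 3.
One optimal decomposition is:
Bags: B1 = {1, 2, 6, 9}  B2 = {1, 3, 6, 9}  B3 = {1, 3, 8, 9}  B4 = {3, 4, 6, 9}  B5 = {1, 6, 7, 9}  B6 = {1, 2, 5, 9}
Tree: B1–B2, B2–B3, B2–B4, B1–B5, B1–B6

Every bag has size at most 4, so the width is 4 − 1 = 3 and tw(G) ≤ 3. For the lower bound, the 4 vertices {1, 3, 8, 9} are pairwise adjacent, and any tree decomposition puts a clique entirely inside one bag — forcing width ≥ 3. The upper and lower bounds meet at 3, so that is the treewidth.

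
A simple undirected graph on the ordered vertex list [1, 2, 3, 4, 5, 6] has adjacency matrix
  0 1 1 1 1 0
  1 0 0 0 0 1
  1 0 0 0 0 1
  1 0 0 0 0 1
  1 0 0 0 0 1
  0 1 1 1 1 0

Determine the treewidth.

A width-2 tree decomposition is:
Bags: B1 = {1, 5, 6}  B2 = {1, 2, 6}  B3 = {1, 4, 6}  B4 = {1, 3, 6}
Tree: B1–B2, B2–B3, B3–B4
The largest bag has 3 vertices, giving width 2; this decomposition certifies tw(G) ≤ 2. For the lower bound, G contains the cycle 6–5–1–2–6, so G is not a forest; only forests have treewidth ≤ 1, hence tw(G) ≥ 2. The upper and lower bounds meet at 2, so that is the treewidth.

2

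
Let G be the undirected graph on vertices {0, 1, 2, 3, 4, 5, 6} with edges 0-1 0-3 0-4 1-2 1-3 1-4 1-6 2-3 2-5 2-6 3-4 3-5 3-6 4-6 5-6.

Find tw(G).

3

A width-3 tree decomposition is:
Bags: B1 = {1, 3, 4, 6}  B2 = {1, 2, 3, 6}  B3 = {2, 3, 5, 6}  B4 = {0, 1, 3, 4}
Tree: B1–B2, B2–B3, B1–B4
The largest bag has 4 vertices, giving width 3; this decomposition certifies tw(G) ≤ 3. For the lower bound, the 4 vertices {1, 2, 3, 6} are pairwise adjacent, and any tree decomposition puts a clique entirely inside one bag — forcing width ≥ 3. Combining the bounds, tw(G) = 3.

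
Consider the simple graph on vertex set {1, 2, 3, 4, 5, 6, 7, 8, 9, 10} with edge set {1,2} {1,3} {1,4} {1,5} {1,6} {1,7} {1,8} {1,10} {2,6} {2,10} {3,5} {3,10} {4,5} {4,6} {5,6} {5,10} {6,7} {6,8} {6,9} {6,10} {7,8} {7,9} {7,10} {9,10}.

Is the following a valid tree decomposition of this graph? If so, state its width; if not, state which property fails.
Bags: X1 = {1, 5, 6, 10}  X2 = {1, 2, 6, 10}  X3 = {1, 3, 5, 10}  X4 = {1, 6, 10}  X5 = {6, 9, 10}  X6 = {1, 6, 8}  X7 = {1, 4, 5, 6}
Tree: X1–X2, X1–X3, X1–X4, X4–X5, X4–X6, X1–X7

No — vertex 7 appears in no bag.

A tree decomposition must satisfy three properties: every vertex lies in some bag; for every edge, both endpoints lie together in some bag; and for every vertex, the bags containing it form a connected subtree. Here vertex 7 appears in no bag, so the decomposition is invalid.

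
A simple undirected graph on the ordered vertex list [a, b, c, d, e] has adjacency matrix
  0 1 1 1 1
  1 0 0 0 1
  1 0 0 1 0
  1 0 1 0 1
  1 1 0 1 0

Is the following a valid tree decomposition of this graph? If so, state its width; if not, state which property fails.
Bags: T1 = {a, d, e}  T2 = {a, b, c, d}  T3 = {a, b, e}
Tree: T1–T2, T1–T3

No — bags containing vertex b are not connected in the tree.

A tree decomposition must satisfy three properties: every vertex lies in some bag; for every edge, both endpoints lie together in some bag; and for every vertex, the bags containing it form a connected subtree. Here bags containing vertex b are not connected in the tree, so the decomposition is invalid.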